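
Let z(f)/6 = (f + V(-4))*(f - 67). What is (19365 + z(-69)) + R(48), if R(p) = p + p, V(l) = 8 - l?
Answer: 65973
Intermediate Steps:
R(p) = 2*p
z(f) = 6*(-67 + f)*(12 + f) (z(f) = 6*((f + (8 - 1*(-4)))*(f - 67)) = 6*((f + (8 + 4))*(-67 + f)) = 6*((f + 12)*(-67 + f)) = 6*((12 + f)*(-67 + f)) = 6*((-67 + f)*(12 + f)) = 6*(-67 + f)*(12 + f))
(19365 + z(-69)) + R(48) = (19365 + (-4824 - 330*(-69) + 6*(-69)²)) + 2*48 = (19365 + (-4824 + 22770 + 6*4761)) + 96 = (19365 + (-4824 + 22770 + 28566)) + 96 = (19365 + 46512) + 96 = 65877 + 96 = 65973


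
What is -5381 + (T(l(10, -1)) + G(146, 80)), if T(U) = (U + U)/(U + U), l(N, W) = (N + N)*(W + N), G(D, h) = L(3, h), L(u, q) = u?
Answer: -5377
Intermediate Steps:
G(D, h) = 3
l(N, W) = 2*N*(N + W) (l(N, W) = (2*N)*(N + W) = 2*N*(N + W))
T(U) = 1 (T(U) = (2*U)/((2*U)) = (2*U)*(1/(2*U)) = 1)
-5381 + (T(l(10, -1)) + G(146, 80)) = -5381 + (1 + 3) = -5381 + 4 = -5377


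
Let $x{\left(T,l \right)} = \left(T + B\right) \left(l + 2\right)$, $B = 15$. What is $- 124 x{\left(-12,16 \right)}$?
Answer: $-6696$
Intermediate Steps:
$x{\left(T,l \right)} = \left(2 + l\right) \left(15 + T\right)$ ($x{\left(T,l \right)} = \left(T + 15\right) \left(l + 2\right) = \left(15 + T\right) \left(2 + l\right) = \left(2 + l\right) \left(15 + T\right)$)
$- 124 x{\left(-12,16 \right)} = - 124 \left(30 + 2 \left(-12\right) + 15 \cdot 16 - 192\right) = - 124 \left(30 - 24 + 240 - 192\right) = \left(-124\right) 54 = -6696$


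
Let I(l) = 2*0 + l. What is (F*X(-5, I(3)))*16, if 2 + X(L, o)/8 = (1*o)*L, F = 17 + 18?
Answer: -76160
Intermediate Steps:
I(l) = l (I(l) = 0 + l = l)
F = 35
X(L, o) = -16 + 8*L*o (X(L, o) = -16 + 8*((1*o)*L) = -16 + 8*(o*L) = -16 + 8*(L*o) = -16 + 8*L*o)
(F*X(-5, I(3)))*16 = (35*(-16 + 8*(-5)*3))*16 = (35*(-16 - 120))*16 = (35*(-136))*16 = -4760*16 = -76160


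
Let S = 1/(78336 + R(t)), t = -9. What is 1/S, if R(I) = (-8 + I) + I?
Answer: 78310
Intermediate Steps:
R(I) = -8 + 2*I
S = 1/78310 (S = 1/(78336 + (-8 + 2*(-9))) = 1/(78336 + (-8 - 18)) = 1/(78336 - 26) = 1/78310 ≈ 1.2770e-5)
1/S = 1/(1/78310) = 78310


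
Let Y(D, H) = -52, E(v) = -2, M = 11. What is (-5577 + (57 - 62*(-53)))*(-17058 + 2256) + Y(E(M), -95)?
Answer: 33067616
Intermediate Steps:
(-5577 + (57 - 62*(-53)))*(-17058 + 2256) + Y(E(M), -95) = (-5577 + (57 - 62*(-53)))*(-17058 + 2256) - 52 = (-5577 + (57 + 3286))*(-14802) - 52 = (-5577 + 3343)*(-14802) - 52 = -2234*(-14802) - 52 = 33067668 - 52 = 33067616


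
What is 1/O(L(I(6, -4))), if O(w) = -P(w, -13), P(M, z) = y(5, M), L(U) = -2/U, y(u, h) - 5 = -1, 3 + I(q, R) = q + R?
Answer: -1/4 ≈ -0.25000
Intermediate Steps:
I(q, R) = -3 + R + q (I(q, R) = -3 + (q + R) = -3 + (R + q) = -3 + R + q)
y(u, h) = 4 (y(u, h) = 5 - 1 = 4)
P(M, z) = 4
O(w) = -4 (O(w) = -1*4 = -4)
1/O(L(I(6, -4))) = 1/(-4) = -1/4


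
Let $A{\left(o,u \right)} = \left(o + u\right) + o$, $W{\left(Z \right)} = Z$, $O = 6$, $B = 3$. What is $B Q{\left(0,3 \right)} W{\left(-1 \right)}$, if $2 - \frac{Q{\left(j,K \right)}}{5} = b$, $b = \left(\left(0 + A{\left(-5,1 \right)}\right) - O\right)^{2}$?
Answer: $3345$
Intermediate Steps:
$A{\left(o,u \right)} = u + 2 o$
$b = 225$ ($b = \left(\left(0 + \left(1 + 2 \left(-5\right)\right)\right) - 6\right)^{2} = \left(\left(0 + \left(1 - 10\right)\right) - 6\right)^{2} = \left(\left(0 - 9\right) - 6\right)^{2} = \left(-9 - 6\right)^{2} = \left(-15\right)^{2} = 225$)
$Q{\left(j,K \right)} = -1115$ ($Q{\left(j,K \right)} = 10 - 1125 = -1115$)
$B Q{\left(0,3 \right)} W{\left(-1 \right)} = 3 \left(-1115\right) \left(-1\right) = \left(-3345\right) \left(-1\right) = 3345$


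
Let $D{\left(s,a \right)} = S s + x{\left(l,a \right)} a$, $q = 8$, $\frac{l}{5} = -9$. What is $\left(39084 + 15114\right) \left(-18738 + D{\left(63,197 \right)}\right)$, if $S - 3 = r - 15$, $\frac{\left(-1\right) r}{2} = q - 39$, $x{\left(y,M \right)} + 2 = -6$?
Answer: $-930254472$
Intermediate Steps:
$l = -45$ ($l = 5 \left(-9\right) = -45$)
$x{\left(y,M \right)} = -8$ ($x{\left(y,M \right)} = -2 - 6 = -8$)
$r = 62$ ($r = - 2 \left(8 - 39\right) = \left(-2\right) \left(-31\right) = 62$)
$S = 50$ ($S = 3 + \left(62 - 15\right) = 3 + 47 = 50$)
$D{\left(s,a \right)} = - 8 a + 50 s$ ($D{\left(s,a \right)} = 50 s - 8 a = - 8 a + 50 s$)
$\left(39084 + 15114\right) \left(-18738 + D{\left(63,197 \right)}\right) = \left(39084 + 15114\right) \left(-18738 + \left(\left(-8\right) 197 + 50 \cdot 63\right)\right) = 54198 \left(-18738 + \left(-1576 + 3150\right)\right) = 54198 \left(-18738 + 1574\right) = 54198 \left(-17164\right) = -930254472$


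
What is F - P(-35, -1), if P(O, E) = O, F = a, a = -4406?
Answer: -4371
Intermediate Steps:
F = -4406
F - P(-35, -1) = -4406 - 1*(-35) = -4406 + 35 = -4371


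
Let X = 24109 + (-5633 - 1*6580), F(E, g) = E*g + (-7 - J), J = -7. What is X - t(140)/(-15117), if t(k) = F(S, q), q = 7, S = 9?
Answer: 59943965/5039 ≈ 11896.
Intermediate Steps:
F(E, g) = E*g (F(E, g) = E*g + (-7 - 1*(-7)) = E*g + (-7 + 7) = E*g + 0 = E*g)
t(k) = 63 (t(k) = 9*7 = 63)
X = 11896 (X = 24109 + (-5633 - 6580) = 24109 - 12213 = 11896)
X - t(140)/(-15117) = 11896 - 63/(-15117) = 11896 - 63*(-1)/15117 = 11896 - 1*(-21/5039) = 11896 + 21/5039 = 59943965/5039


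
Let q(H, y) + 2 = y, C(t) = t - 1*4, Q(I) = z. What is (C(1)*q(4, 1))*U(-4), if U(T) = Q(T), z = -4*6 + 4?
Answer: -60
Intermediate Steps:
z = -20 (z = -24 + 4 = -20)
Q(I) = -20
U(T) = -20
C(t) = -4 + t (C(t) = t - 4 = -4 + t)
q(H, y) = -2 + y
(C(1)*q(4, 1))*U(-4) = ((-4 + 1)*(-2 + 1))*(-20) = -3*(-1)*(-20) = 3*(-20) = -60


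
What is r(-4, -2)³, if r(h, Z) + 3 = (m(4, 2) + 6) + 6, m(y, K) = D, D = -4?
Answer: 125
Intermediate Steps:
m(y, K) = -4
r(h, Z) = 5 (r(h, Z) = -3 + ((-4 + 6) + 6) = -3 + (2 + 6) = -3 + 8 = 5)
r(-4, -2)³ = 5³ = 125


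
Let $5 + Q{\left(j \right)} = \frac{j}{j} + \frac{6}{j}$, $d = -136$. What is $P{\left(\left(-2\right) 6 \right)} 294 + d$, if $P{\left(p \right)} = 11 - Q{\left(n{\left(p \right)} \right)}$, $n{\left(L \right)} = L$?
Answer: $4421$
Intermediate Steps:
$Q{\left(j \right)} = -4 + \frac{6}{j}$ ($Q{\left(j \right)} = -5 + \left(\frac{j}{j} + \frac{6}{j}\right) = -5 + \left(1 + \frac{6}{j}\right) = -4 + \frac{6}{j}$)
$P{\left(p \right)} = 15 - \frac{6}{p}$ ($P{\left(p \right)} = 11 - \left(-4 + \frac{6}{p}\right) = 11 + \left(4 - \frac{6}{p}\right) = 15 - \frac{6}{p}$)
$P{\left(\left(-2\right) 6 \right)} 294 + d = \left(15 - \frac{6}{\left(-2\right) 6}\right) 294 - 136 = \left(15 - \frac{6}{-12}\right) 294 - 136 = \left(15 - - \frac{1}{2}\right) 294 - 136 = \left(15 + \frac{1}{2}\right) 294 - 136 = \frac{31}{2} \cdot 294 - 136 = 4557 - 136 = 4421$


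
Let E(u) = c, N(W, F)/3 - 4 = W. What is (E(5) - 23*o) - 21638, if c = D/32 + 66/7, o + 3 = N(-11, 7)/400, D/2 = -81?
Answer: -30188797/1400 ≈ -21563.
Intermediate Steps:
D = -162 (D = 2*(-81) = -162)
N(W, F) = 12 + 3*W
o = -1221/400 (o = -3 + (12 + 3*(-11))/400 = -3 + (12 - 33)*(1/400) = -3 - 21*1/400 = -3 - 21/400 = -1221/400 ≈ -3.0525)
c = 489/112 (c = -162/32 + 66/7 = -162*1/32 + 66*(1/7) = -81/16 + 66/7 = 489/112 ≈ 4.3661)
E(u) = 489/112
(E(5) - 23*o) - 21638 = (489/112 - 23*(-1221/400)) - 21638 = (489/112 + 28083/400) - 21638 = 104403/1400 - 21638 = -30188797/1400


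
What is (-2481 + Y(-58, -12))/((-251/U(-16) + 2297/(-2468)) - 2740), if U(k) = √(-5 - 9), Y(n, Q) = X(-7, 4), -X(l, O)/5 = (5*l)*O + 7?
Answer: 212227790298272/320512172398335 + 1388193097792*I*√14/320512172398335 ≈ 0.66215 + 0.016206*I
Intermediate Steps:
X(l, O) = -35 - 25*O*l (X(l, O) = -5*((5*l)*O + 7) = -5*(5*O*l + 7) = -5*(7 + 5*O*l) = -35 - 25*O*l)
Y(n, Q) = 665 (Y(n, Q) = -35 - 25*4*(-7) = -35 + 700 = 665)
U(k) = I*√14 (U(k) = √(-14) = I*√14)
(-2481 + Y(-58, -12))/((-251/U(-16) + 2297/(-2468)) - 2740) = (-2481 + 665)/((-251*(-I*√14/14) + 2297/(-2468)) - 2740) = -1816/((-(-251)*I*√14/14 + 2297*(-1/2468)) - 2740) = -1816/((251*I*√14/14 - 2297/2468) - 2740) = -1816/((-2297/2468 + 251*I*√14/14) - 2740) = -1816/(-6764617/2468 + 251*I*√14/14)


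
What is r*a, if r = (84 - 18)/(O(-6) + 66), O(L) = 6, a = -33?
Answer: -121/4 ≈ -30.250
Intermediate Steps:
r = 11/12 (r = (84 - 18)/(6 + 66) = 66/72 = 66*(1/72) = 11/12 ≈ 0.91667)
r*a = (11/12)*(-33) = -121/4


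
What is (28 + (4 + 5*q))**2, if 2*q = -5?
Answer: 1521/4 ≈ 380.25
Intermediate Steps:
q = -5/2 (q = (1/2)*(-5) = -5/2 ≈ -2.5000)
(28 + (4 + 5*q))**2 = (28 + (4 + 5*(-5/2)))**2 = (28 + (4 - 25/2))**2 = (28 - 17/2)**2 = (39/2)**2 = 1521/4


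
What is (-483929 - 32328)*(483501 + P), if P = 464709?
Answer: -489520049970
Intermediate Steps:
(-483929 - 32328)*(483501 + P) = (-483929 - 32328)*(483501 + 464709) = -516257*948210 = -489520049970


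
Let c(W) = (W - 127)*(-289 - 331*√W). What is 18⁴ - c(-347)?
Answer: -32010 - 156894*I*√347 ≈ -32010.0 - 2.9226e+6*I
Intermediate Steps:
c(W) = (-289 - 331*√W)*(-127 + W) (c(W) = (-127 + W)*(-289 - 331*√W) = (-289 - 331*√W)*(-127 + W))
18⁴ - c(-347) = 18⁴ - (36703 - (-114857)*I*√347 - 289*(-347) + 42037*√(-347)) = 104976 - (36703 - (-114857)*I*√347 + 100283 + 42037*(I*√347)) = 104976 - (36703 + 114857*I*√347 + 100283 + 42037*I*√347) = 104976 - (136986 + 156894*I*√347) = 104976 + (-136986 - 156894*I*√347) = -32010 - 156894*I*√347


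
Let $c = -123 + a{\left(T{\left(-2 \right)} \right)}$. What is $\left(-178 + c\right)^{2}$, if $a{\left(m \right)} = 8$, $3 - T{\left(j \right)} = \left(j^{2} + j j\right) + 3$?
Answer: $85849$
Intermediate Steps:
$T{\left(j \right)} = - 2 j^{2}$ ($T{\left(j \right)} = 3 - \left(\left(j^{2} + j j\right) + 3\right) = 3 - \left(\left(j^{2} + j^{2}\right) + 3\right) = 3 - \left(2 j^{2} + 3\right) = 3 - \left(3 + 2 j^{2}\right) = - 2 j^{2}$)
$c = -115$ ($c = -123 + 8 = -115$)
$\left(-178 + c\right)^{2} = \left(-178 - 115\right)^{2} = \left(-293\right)^{2} = 85849$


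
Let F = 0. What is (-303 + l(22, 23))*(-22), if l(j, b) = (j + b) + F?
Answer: 5676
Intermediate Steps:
l(j, b) = b + j (l(j, b) = (j + b) + 0 = (b + j) + 0 = b + j)
(-303 + l(22, 23))*(-22) = (-303 + (23 + 22))*(-22) = (-303 + 45)*(-22) = -258*(-22) = 5676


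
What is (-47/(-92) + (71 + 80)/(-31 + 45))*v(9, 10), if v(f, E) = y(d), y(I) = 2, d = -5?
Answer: 7275/322 ≈ 22.593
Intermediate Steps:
v(f, E) = 2
(-47/(-92) + (71 + 80)/(-31 + 45))*v(9, 10) = (-47/(-92) + (71 + 80)/(-31 + 45))*2 = (-47*(-1/92) + 151/14)*2 = (47/92 + 151*(1/14))*2 = (47/92 + 151/14)*2 = (7275/644)*2 = 7275/322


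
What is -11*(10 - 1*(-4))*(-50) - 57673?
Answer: -49973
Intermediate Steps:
-11*(10 - 1*(-4))*(-50) - 57673 = -11*(10 + 4)*(-50) - 57673 = -11*14*(-50) - 57673 = -154*(-50) - 57673 = 7700 - 57673 = -49973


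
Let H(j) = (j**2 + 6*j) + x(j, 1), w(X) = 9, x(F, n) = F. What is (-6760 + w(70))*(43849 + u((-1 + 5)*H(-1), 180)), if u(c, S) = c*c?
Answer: -299913175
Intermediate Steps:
H(j) = j**2 + 7*j (H(j) = (j**2 + 6*j) + j = j**2 + 7*j)
u(c, S) = c**2
(-6760 + w(70))*(43849 + u((-1 + 5)*H(-1), 180)) = (-6760 + 9)*(43849 + ((-1 + 5)*(-(7 - 1)))**2) = -6751*(43849 + (4*(-1*6))**2) = -6751*(43849 + (4*(-6))**2) = -6751*(43849 + (-24)**2) = -6751*(43849 + 576) = -6751*44425 = -299913175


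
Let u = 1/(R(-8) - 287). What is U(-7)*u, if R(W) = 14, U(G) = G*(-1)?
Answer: -1/39 ≈ -0.025641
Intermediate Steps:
U(G) = -G
u = -1/273 (u = 1/(14 - 287) = 1/(-273) = -1/273 ≈ -0.0036630)
U(-7)*u = -1*(-7)*(-1/273) = 7*(-1/273) = -1/39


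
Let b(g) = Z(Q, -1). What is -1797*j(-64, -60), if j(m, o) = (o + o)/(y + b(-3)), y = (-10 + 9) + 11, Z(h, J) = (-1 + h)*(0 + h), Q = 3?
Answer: 26955/2 ≈ 13478.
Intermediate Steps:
Z(h, J) = h*(-1 + h) (Z(h, J) = (-1 + h)*h = h*(-1 + h))
b(g) = 6 (b(g) = 3*(-1 + 3) = 3*2 = 6)
y = 10 (y = -1 + 11 = 10)
j(m, o) = o/8 (j(m, o) = (o + o)/(10 + 6) = (2*o)/16 = (2*o)*(1/16) = o/8)
-1797*j(-64, -60) = -1797*(-60)/8 = -1797*(-15/2) = 26955/2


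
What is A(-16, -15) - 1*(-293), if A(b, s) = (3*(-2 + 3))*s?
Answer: 248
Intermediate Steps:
A(b, s) = 3*s (A(b, s) = (3*1)*s = 3*s)
A(-16, -15) - 1*(-293) = 3*(-15) - 1*(-293) = -45 + 293 = 248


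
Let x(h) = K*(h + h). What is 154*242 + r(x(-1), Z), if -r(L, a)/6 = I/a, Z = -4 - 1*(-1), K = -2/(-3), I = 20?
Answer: 37308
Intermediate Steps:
K = ⅔ (K = -2*(-⅓) = ⅔ ≈ 0.66667)
Z = -3 (Z = -4 + 1 = -3)
x(h) = 4*h/3 (x(h) = 2*(h + h)/3 = 2*(2*h)/3 = 4*h/3)
r(L, a) = -120/a
154*242 + r(x(-1), Z) = 154*242 - 120/(-3) = 37268 - 120*(-⅓) = 37268 + 40 = 37308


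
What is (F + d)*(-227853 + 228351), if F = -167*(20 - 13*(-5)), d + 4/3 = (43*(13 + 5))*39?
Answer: 7962854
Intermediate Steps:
d = 90554/3 (d = -4/3 + (43*(13 + 5))*39 = -4/3 + (43*18)*39 = -4/3 + 774*39 = -4/3 + 30186 = 90554/3 ≈ 30185.)
F = -14195 (F = -167*(20 + 65) = -167*85 = -14195)
(F + d)*(-227853 + 228351) = (-14195 + 90554/3)*(-227853 + 228351) = (47969/3)*498 = 7962854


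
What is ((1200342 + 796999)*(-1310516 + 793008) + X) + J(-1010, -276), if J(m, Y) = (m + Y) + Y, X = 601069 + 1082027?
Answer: -1033638264694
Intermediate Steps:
X = 1683096
J(m, Y) = m + 2*Y (J(m, Y) = (Y + m) + Y = m + 2*Y)
((1200342 + 796999)*(-1310516 + 793008) + X) + J(-1010, -276) = ((1200342 + 796999)*(-1310516 + 793008) + 1683096) + (-1010 + 2*(-276)) = (1997341*(-517508) + 1683096) + (-1010 - 552) = (-1033639946228 + 1683096) - 1562 = -1033638263132 - 1562 = -1033638264694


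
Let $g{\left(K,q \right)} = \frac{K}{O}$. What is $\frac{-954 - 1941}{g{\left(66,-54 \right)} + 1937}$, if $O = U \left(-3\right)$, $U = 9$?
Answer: $- \frac{26055}{17411} \approx -1.4965$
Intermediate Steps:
$O = -27$ ($O = 9 \left(-3\right) = -27$)
$g{\left(K,q \right)} = - \frac{K}{27}$ ($g{\left(K,q \right)} = \frac{K}{-27} = K \left(- \frac{1}{27}\right) = - \frac{K}{27}$)
$\frac{-954 - 1941}{g{\left(66,-54 \right)} + 1937} = \frac{-954 - 1941}{\left(- \frac{1}{27}\right) 66 + 1937} = - \frac{2895}{- \frac{22}{9} + 1937} = - \frac{2895}{\frac{17411}{9}} = \left(-2895\right) \frac{9}{17411} = - \frac{26055}{17411}$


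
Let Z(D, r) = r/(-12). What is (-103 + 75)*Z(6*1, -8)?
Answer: -56/3 ≈ -18.667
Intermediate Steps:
Z(D, r) = -r/12 (Z(D, r) = r*(-1/12) = -r/12)
(-103 + 75)*Z(6*1, -8) = (-103 + 75)*(-1/12*(-8)) = -28*2/3 = -56/3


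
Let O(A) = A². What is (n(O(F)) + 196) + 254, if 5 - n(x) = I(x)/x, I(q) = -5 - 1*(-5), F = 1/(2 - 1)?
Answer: 455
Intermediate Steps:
F = 1 (F = 1/1 = 1)
I(q) = 0 (I(q) = -5 + 5 = 0)
n(x) = 5 (n(x) = 5 - 0/x = 5 - 1*0 = 5 + 0 = 5)
(n(O(F)) + 196) + 254 = (5 + 196) + 254 = 201 + 254 = 455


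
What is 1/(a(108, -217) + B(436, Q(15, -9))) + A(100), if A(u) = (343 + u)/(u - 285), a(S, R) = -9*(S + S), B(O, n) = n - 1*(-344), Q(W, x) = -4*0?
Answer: -141797/59200 ≈ -2.3952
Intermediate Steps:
Q(W, x) = 0
B(O, n) = 344 + n (B(O, n) = n + 344 = 344 + n)
a(S, R) = -18*S
A(u) = (343 + u)/(-285 + u)
1/(a(108, -217) + B(436, Q(15, -9))) + A(100) = 1/(-18*108 + (344 + 0)) + (343 + 100)/(-285 + 100) = 1/(-1944 + 344) + 443/(-185) = 1/(-1600) - 1/185*443 = -1/1600 - 443/185 = -141797/59200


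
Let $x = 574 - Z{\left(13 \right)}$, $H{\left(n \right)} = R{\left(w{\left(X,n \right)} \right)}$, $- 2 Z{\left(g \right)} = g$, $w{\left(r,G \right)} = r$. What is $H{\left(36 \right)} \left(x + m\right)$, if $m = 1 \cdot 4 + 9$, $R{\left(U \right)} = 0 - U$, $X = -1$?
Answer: $\frac{1187}{2} \approx 593.5$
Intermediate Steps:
$Z{\left(g \right)} = - \frac{g}{2}$
$R{\left(U \right)} = - U$
$H{\left(n \right)} = 1$ ($H{\left(n \right)} = \left(-1\right) \left(-1\right) = 1$)
$m = 13$ ($m = 4 + 9 = 13$)
$x = \frac{1161}{2}$ ($x = 574 - \left(- \frac{1}{2}\right) 13 = 574 - - \frac{13}{2} = 574 + \frac{13}{2} = \frac{1161}{2} \approx 580.5$)
$H{\left(36 \right)} \left(x + m\right) = 1 \left(\frac{1161}{2} + 13\right) = 1 \cdot \frac{1187}{2} = \frac{1187}{2}$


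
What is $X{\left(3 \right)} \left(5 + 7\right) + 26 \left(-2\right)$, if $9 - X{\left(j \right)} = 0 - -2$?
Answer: $32$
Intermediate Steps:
$X{\left(j \right)} = 7$ ($X{\left(j \right)} = 9 - \left(0 - -2\right) = 9 - \left(0 + 2\right) = 9 - 2 = 7$)
$X{\left(3 \right)} \left(5 + 7\right) + 26 \left(-2\right) = 7 \left(5 + 7\right) + 26 \left(-2\right) = 7 \cdot 12 - 52 = 84 - 52 = 32$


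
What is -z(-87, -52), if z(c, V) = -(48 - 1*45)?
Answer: 3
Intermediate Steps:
z(c, V) = -3 (z(c, V) = -(48 - 45) = -1*3 = -3)
-z(-87, -52) = -1*(-3) = 3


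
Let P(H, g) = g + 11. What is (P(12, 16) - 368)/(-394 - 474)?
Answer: 11/28 ≈ 0.39286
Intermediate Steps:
P(H, g) = 11 + g
(P(12, 16) - 368)/(-394 - 474) = ((11 + 16) - 368)/(-394 - 474) = (27 - 368)/(-868) = -341*(-1/868) = 11/28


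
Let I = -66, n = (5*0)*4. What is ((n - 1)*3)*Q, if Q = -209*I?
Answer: -41382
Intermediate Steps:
n = 0 (n = 0*4 = 0)
Q = 13794 (Q = -209*(-66) = 13794)
((n - 1)*3)*Q = ((0 - 1)*3)*13794 = -1*3*13794 = -3*13794 = -41382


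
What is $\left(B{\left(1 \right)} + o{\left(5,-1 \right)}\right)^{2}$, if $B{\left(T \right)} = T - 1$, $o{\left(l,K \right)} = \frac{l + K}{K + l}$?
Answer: $1$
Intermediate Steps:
$o{\left(l,K \right)} = 1$ ($o{\left(l,K \right)} = \frac{K + l}{K + l} = 1$)
$B{\left(T \right)} = -1 + T$
$\left(B{\left(1 \right)} + o{\left(5,-1 \right)}\right)^{2} = \left(\left(-1 + 1\right) + 1\right)^{2} = \left(0 + 1\right)^{2} = 1^{2} = 1$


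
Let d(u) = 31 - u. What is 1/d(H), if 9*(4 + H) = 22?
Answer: 9/293 ≈ 0.030717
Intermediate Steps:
H = -14/9 (H = -4 + (1/9)*22 = -4 + 22/9 = -14/9 ≈ -1.5556)
1/d(H) = 1/(31 - 1*(-14/9)) = 1/(31 + 14/9) = 1/(293/9) = 9/293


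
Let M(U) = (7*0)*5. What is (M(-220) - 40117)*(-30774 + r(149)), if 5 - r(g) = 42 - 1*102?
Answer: 1231952953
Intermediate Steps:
r(g) = 65 (r(g) = 5 - (42 - 1*102) = 5 - (42 - 102) = 5 - 1*(-60) = 5 + 60 = 65)
M(U) = 0 (M(U) = 0*5 = 0)
(M(-220) - 40117)*(-30774 + r(149)) = (0 - 40117)*(-30774 + 65) = -40117*(-30709) = 1231952953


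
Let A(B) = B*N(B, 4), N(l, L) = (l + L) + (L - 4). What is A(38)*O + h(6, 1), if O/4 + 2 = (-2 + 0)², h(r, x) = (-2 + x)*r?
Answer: 12762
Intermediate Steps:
h(r, x) = r*(-2 + x)
N(l, L) = -4 + l + 2*L (N(l, L) = (L + l) + (-4 + L) = -4 + l + 2*L)
O = 8 (O = -8 + 4*(-2 + 0)² = -8 + 4*(-2)² = -8 + 4*4 = -8 + 16 = 8)
A(B) = B*(4 + B) (A(B) = B*(-4 + B + 2*4) = B*(-4 + B + 8) = B*(4 + B))
A(38)*O + h(6, 1) = (38*(4 + 38))*8 + 6*(-2 + 1) = (38*42)*8 + 6*(-1) = 1596*8 - 6 = 12768 - 6 = 12762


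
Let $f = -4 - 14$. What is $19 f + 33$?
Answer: $-309$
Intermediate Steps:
$f = -18$
$19 f + 33 = 19 \left(-18\right) + 33 = -342 + 33 = -309$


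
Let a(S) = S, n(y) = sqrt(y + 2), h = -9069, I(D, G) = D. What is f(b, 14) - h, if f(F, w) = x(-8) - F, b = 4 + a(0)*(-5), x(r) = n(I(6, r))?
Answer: 9065 + 2*sqrt(2) ≈ 9067.8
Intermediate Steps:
n(y) = sqrt(2 + y)
x(r) = 2*sqrt(2) (x(r) = sqrt(2 + 6) = sqrt(8) = 2*sqrt(2))
b = 4 (b = 4 + 0*(-5) = 4 + 0 = 4)
f(F, w) = -F + 2*sqrt(2) (f(F, w) = 2*sqrt(2) - F = -F + 2*sqrt(2))
f(b, 14) - h = (-1*4 + 2*sqrt(2)) - 1*(-9069) = (-4 + 2*sqrt(2)) + 9069 = 9065 + 2*sqrt(2)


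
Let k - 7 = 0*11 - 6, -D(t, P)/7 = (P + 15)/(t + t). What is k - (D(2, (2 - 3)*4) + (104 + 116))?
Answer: -799/4 ≈ -199.75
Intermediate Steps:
D(t, P) = -7*(15 + P)/(2*t) (D(t, P) = -7*(P + 15)/(t + t) = -7*(15 + P)/(2*t))
k = 1 (k = 7 + (0*11 - 6) = 7 + (0 - 6) = 7 - 6 = 1)
k - (D(2, (2 - 3)*4) + (104 + 116)) = 1 - ((7/2)*(-15 - (2 - 3)*4)/2 + (104 + 116)) = 1 - ((7/2)*(½)*(-15 - (-1)*4) + 220) = 1 - ((7/2)*(½)*(-15 - 1*(-4)) + 220) = 1 - ((7/2)*(½)*(-15 + 4) + 220) = 1 - ((7/2)*(½)*(-11) + 220) = 1 - (-77/4 + 220) = 1 - 1*803/4 = 1 - 803/4 = -799/4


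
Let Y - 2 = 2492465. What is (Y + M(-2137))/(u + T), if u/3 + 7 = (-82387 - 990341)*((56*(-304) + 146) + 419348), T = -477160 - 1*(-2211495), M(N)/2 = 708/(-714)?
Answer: -296603337/154131272839754 ≈ -1.9244e-6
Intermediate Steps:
Y = 2492467 (Y = 2 + 2492465 = 2492467)
M(N) = -236/119 (M(N) = 2*(708/(-714)) = 2*(708*(-1/714)) = 2*(-118/119) = -236/119)
T = 1734335 (T = -477160 + 2211495 = 1734335)
u = -1295222514501 (u = -21 + 3*((-82387 - 990341)*((56*(-304) + 146) + 419348)) = -21 + 3*(-1072728*((-17024 + 146) + 419348)) = -21 + 3*(-1072728*(-16878 + 419348)) = -21 + 3*(-1072728*402470) = -21 + 3*(-431740838160) = -21 - 1295222514480 = -1295222514501)
(Y + M(-2137))/(u + T) = (2492467 - 236/119)/(-1295222514501 + 1734335) = (296603337/119)/(-1295220780166) = (296603337/119)*(-1/1295220780166) = -296603337/154131272839754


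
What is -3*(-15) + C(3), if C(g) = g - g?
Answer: 45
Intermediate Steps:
C(g) = 0
-3*(-15) + C(3) = -3*(-15) + 0 = 45 + 0 = 45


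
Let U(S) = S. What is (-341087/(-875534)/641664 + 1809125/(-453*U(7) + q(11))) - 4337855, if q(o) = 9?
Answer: -75556997731013533183/17415758105856 ≈ -4.3384e+6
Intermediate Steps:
(-341087/(-875534)/641664 + 1809125/(-453*U(7) + q(11))) - 4337855 = (-341087/(-875534)/641664 + 1809125/(-453*7 + 9)) - 4337855 = (-341087*(-1/875534)*(1/641664) + 1809125/(-3171 + 9)) - 4337855 = ((341087/875534)*(1/641664) + 1809125/(-3162)) - 4337855 = (341087/561798648576 + 1809125*(-1/3162)) - 4337855 = (341087/561798648576 - 1809125/3162) - 4337855 = -9964352735554303/17415758105856 - 4337855 = -75556997731013533183/17415758105856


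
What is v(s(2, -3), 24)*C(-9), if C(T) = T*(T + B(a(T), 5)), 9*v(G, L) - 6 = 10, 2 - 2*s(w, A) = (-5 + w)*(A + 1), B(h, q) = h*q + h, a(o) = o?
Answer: 1008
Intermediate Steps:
B(h, q) = h + h*q
s(w, A) = 1 - (1 + A)*(-5 + w)/2 (s(w, A) = 1 - (-5 + w)*(A + 1)/2 = 1 - (-5 + w)*(1 + A)/2 = 1 - (1 + A)*(-5 + w)/2)
v(G, L) = 16/9 (v(G, L) = ⅔ + (⅑)*10 = ⅔ + 10/9 = 16/9)
C(T) = 7*T² (C(T) = T*(T + T*(1 + 5)) = T*(T + T*6) = T*(T + 6*T) = T*(7*T) = 7*T²)
v(s(2, -3), 24)*C(-9) = 16*(7*(-9)²)/9 = 16*(7*81)/9 = (16/9)*567 = 1008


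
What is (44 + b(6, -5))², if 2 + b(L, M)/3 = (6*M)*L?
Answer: 252004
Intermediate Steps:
b(L, M) = -6 + 18*L*M (b(L, M) = -6 + 3*((6*M)*L) = -6 + 3*(6*L*M) = -6 + 18*L*M)
(44 + b(6, -5))² = (44 + (-6 + 18*6*(-5)))² = (44 + (-6 - 540))² = (44 - 546)² = (-502)² = 252004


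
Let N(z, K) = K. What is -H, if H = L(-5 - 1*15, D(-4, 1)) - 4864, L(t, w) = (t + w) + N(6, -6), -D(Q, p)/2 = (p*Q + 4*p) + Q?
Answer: 4882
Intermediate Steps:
D(Q, p) = -8*p - 2*Q - 2*Q*p (D(Q, p) = -2*((p*Q + 4*p) + Q) = -2*((Q*p + 4*p) + Q) = -2*((4*p + Q*p) + Q) = -2*(Q + 4*p + Q*p) = -8*p - 2*Q - 2*Q*p)
L(t, w) = -6 + t + w (L(t, w) = (t + w) - 6 = -6 + t + w)
H = -4882 (H = (-6 + (-5 - 1*15) + (-8*1 - 2*(-4) - 2*(-4)*1)) - 4864 = (-6 + (-5 - 15) + (-8 + 8 + 8)) - 4864 = (-6 - 20 + 8) - 4864 = -18 - 4864 = -4882)
-H = -1*(-4882) = 4882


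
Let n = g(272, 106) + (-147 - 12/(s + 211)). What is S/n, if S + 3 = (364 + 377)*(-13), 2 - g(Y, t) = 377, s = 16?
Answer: 364562/19751 ≈ 18.458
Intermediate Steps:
g(Y, t) = -375 (g(Y, t) = 2 - 1*377 = 2 - 377 = -375)
S = -9636 (S = -3 + (364 + 377)*(-13) = -3 + 741*(-13) = -3 - 9633 = -9636)
n = -118506/227 (n = -375 + (-147 - 12/(16 + 211)) = -375 + (-147 - 12/227) = -375 - 33381/227 = -118506/227 ≈ -522.05)
S/n = -9636/(-118506/227) = -9636*(-227/118506) = 364562/19751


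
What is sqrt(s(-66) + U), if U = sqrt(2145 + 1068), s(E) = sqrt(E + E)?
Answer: sqrt(3*sqrt(357) + 2*I*sqrt(33)) ≈ 7.567 + 0.75916*I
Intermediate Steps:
s(E) = sqrt(2)*sqrt(E) (s(E) = sqrt(2*E) = sqrt(2)*sqrt(E))
U = 3*sqrt(357) (U = sqrt(3213) = 3*sqrt(357) ≈ 56.683)
sqrt(s(-66) + U) = sqrt(sqrt(2)*sqrt(-66) + 3*sqrt(357)) = sqrt(sqrt(2)*(I*sqrt(66)) + 3*sqrt(357)) = sqrt(2*I*sqrt(33) + 3*sqrt(357)) = sqrt(3*sqrt(357) + 2*I*sqrt(33))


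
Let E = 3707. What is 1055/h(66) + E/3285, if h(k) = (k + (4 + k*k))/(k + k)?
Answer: 236938141/7269705 ≈ 32.593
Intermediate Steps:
h(k) = (4 + k + k²)/(2*k) (h(k) = (k + (4 + k²))/((2*k)) = (4 + k + k²)*(1/(2*k)) = (4 + k + k²)/(2*k))
1055/h(66) + E/3285 = 1055/(((½)*(4 + 66*(1 + 66))/66)) + 3707/3285 = 1055/(((½)*(1/66)*(4 + 66*67))) + 3707*(1/3285) = 1055/(((½)*(1/66)*(4 + 4422))) + 3707/3285 = 1055/(((½)*(1/66)*4426)) + 3707/3285 = 1055/(2213/66) + 3707/3285 = 1055*(66/2213) + 3707/3285 = 69630/2213 + 3707/3285 = 236938141/7269705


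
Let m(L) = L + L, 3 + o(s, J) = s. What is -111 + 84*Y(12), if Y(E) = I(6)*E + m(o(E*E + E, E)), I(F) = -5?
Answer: 20553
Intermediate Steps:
o(s, J) = -3 + s
m(L) = 2*L
Y(E) = -6 - 3*E + 2*E² (Y(E) = -5*E + 2*(-3 + (E*E + E)) = -5*E + 2*(-3 + (E² + E)) = -5*E + 2*(-3 + (E + E²)) = -5*E + 2*(-3 + E + E²) = -5*E + (-6 + 2*E + 2*E²) = -6 - 3*E + 2*E²)
-111 + 84*Y(12) = -111 + 84*(-6 - 3*12 + 2*12²) = -111 + 84*(-6 - 36 + 2*144) = -111 + 84*(-6 - 36 + 288) = -111 + 84*246 = -111 + 20664 = 20553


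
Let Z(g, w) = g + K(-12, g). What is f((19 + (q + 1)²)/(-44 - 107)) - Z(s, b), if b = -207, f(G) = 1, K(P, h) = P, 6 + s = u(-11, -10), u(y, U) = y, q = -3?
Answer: 30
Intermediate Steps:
s = -17 (s = -6 - 11 = -17)
Z(g, w) = -12 + g (Z(g, w) = g - 12 = -12 + g)
f((19 + (q + 1)²)/(-44 - 107)) - Z(s, b) = 1 - (-12 - 17) = 1 - 1*(-29) = 1 + 29 = 30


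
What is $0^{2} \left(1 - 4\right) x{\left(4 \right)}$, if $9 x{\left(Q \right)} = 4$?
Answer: $0$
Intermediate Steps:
$x{\left(Q \right)} = \frac{4}{9}$ ($x{\left(Q \right)} = \frac{1}{9} \cdot 4 = \frac{4}{9}$)
$0^{2} \left(1 - 4\right) x{\left(4 \right)} = 0^{2} \left(1 - 4\right) \frac{4}{9} = 0 \left(1 - 4\right) \frac{4}{9} = 0 \left(-3\right) \frac{4}{9} = 0 \cdot \frac{4}{9} = 0$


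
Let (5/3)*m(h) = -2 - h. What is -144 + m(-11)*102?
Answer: 2034/5 ≈ 406.80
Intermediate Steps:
m(h) = -6/5 - 3*h/5 (m(h) = 3*(-2 - h)/5 = -6/5 - 3*h/5)
-144 + m(-11)*102 = -144 + (-6/5 - ⅗*(-11))*102 = -144 + (-6/5 + 33/5)*102 = -144 + (27/5)*102 = -144 + 2754/5 = 2034/5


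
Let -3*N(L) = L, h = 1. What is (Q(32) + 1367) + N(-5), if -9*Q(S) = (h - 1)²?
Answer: 4106/3 ≈ 1368.7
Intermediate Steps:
N(L) = -L/3
Q(S) = 0 (Q(S) = -(1 - 1)²/9 = -⅑*0² = -⅑*0 = 0)
(Q(32) + 1367) + N(-5) = (0 + 1367) - ⅓*(-5) = 1367 + 5/3 = 4106/3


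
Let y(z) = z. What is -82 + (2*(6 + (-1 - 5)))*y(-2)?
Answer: -82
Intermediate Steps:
-82 + (2*(6 + (-1 - 5)))*y(-2) = -82 + (2*(6 + (-1 - 5)))*(-2) = -82 + (2*(6 - 6))*(-2) = -82 + (2*0)*(-2) = -82 + 0*(-2) = -82 + 0 = -82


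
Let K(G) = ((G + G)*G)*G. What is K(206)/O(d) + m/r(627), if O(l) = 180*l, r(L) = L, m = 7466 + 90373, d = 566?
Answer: 872086441/2661615 ≈ 327.65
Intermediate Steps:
m = 97839
K(G) = 2*G³ (K(G) = ((2*G)*G)*G = (2*G²)*G = 2*G³)
K(206)/O(d) + m/r(627) = (2*206³)/((180*566)) + 97839/627 = (2*8741816)/101880 + 97839*(1/627) = 17483632*(1/101880) + 32613/209 = 2185454/12735 + 32613/209 = 872086441/2661615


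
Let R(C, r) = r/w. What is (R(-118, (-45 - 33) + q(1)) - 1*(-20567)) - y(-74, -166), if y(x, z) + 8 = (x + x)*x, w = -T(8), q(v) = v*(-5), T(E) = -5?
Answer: 48032/5 ≈ 9606.4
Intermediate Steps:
q(v) = -5*v
w = 5 (w = -1*(-5) = 5)
R(C, r) = r/5
y(x, z) = -8 + 2*x**2 (y(x, z) = -8 + (x + x)*x = -8 + (2*x)*x = -8 + 2*x**2)
(R(-118, (-45 - 33) + q(1)) - 1*(-20567)) - y(-74, -166) = (((-45 - 33) - 5*1)/5 - 1*(-20567)) - (-8 + 2*(-74)**2) = ((-78 - 5)/5 + 20567) - (-8 + 2*5476) = ((1/5)*(-83) + 20567) - (-8 + 10952) = (-83/5 + 20567) - 1*10944 = 102752/5 - 10944 = 48032/5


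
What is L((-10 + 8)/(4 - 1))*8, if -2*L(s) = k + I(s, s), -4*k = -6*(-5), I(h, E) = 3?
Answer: 18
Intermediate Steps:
k = -15/2 (k = -(-3)*(-5)/2 = -¼*30 = -15/2 ≈ -7.5000)
L(s) = 9/4 (L(s) = -(-15/2 + 3)/2 = -½*(-9/2) = 9/4)
L((-10 + 8)/(4 - 1))*8 = (9/4)*8 = 18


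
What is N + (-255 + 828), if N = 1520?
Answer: 2093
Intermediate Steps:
N + (-255 + 828) = 1520 + (-255 + 828) = 1520 + 573 = 2093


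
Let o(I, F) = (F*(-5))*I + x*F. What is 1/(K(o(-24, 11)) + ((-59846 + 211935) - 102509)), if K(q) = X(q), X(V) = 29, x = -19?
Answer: 1/49609 ≈ 2.0158e-5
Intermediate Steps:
o(I, F) = -19*F - 5*F*I (o(I, F) = (F*(-5))*I - 19*F = (-5*F)*I - 19*F = -5*F*I - 19*F = -19*F - 5*F*I)
K(q) = 29
1/(K(o(-24, 11)) + ((-59846 + 211935) - 102509)) = 1/(29 + ((-59846 + 211935) - 102509)) = 1/(29 + (152089 - 102509)) = 1/(29 + 49580) = 1/49609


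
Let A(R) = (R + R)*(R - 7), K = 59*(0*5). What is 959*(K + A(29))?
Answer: 1223684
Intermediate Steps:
K = 0 (K = 59*0 = 0)
A(R) = 2*R*(-7 + R) (A(R) = (2*R)*(-7 + R) = 2*R*(-7 + R))
959*(K + A(29)) = 959*(0 + 2*29*(-7 + 29)) = 959*(0 + 2*29*22) = 959*(0 + 1276) = 959*1276 = 1223684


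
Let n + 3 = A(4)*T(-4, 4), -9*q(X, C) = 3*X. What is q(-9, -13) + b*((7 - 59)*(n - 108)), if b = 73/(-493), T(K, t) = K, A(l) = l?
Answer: -480613/493 ≈ -974.87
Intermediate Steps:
q(X, C) = -X/3
b = -73/493 (b = 73*(-1/493) = -73/493 ≈ -0.14807)
n = -19 (n = -3 + 4*(-4) = -3 - 16 = -19)
q(-9, -13) + b*((7 - 59)*(n - 108)) = -1/3*(-9) - 73*(7 - 59)*(-19 - 108)/493 = 3 - (-3796)*(-127)/493 = 3 - 73/493*6604 = 3 - 482092/493 = -480613/493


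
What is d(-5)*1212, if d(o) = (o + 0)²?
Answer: 30300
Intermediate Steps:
d(o) = o²
d(-5)*1212 = (-5)²*1212 = 25*1212 = 30300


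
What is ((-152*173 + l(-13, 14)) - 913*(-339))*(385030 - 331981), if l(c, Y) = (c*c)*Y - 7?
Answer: 15149202930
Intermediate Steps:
l(c, Y) = -7 + Y*c**2 (l(c, Y) = c**2*Y - 7 = Y*c**2 - 7 = -7 + Y*c**2)
((-152*173 + l(-13, 14)) - 913*(-339))*(385030 - 331981) = ((-152*173 + (-7 + 14*(-13)**2)) - 913*(-339))*(385030 - 331981) = ((-26296 + (-7 + 14*169)) + 309507)*53049 = ((-26296 + (-7 + 2366)) + 309507)*53049 = ((-26296 + 2359) + 309507)*53049 = (-23937 + 309507)*53049 = 285570*53049 = 15149202930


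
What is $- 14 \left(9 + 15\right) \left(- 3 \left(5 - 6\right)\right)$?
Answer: $-1008$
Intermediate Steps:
$- 14 \left(9 + 15\right) \left(- 3 \left(5 - 6\right)\right) = \left(-14\right) 24 \left(\left(-3\right) \left(-1\right)\right) = \left(-336\right) 3 = -1008$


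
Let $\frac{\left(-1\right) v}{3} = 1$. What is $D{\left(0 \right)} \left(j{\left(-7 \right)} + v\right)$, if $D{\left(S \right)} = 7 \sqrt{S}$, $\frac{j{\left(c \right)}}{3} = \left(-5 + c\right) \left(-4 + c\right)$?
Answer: $0$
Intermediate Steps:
$v = -3$ ($v = \left(-3\right) 1 = -3$)
$j{\left(c \right)} = 3 \left(-5 + c\right) \left(-4 + c\right)$
$D{\left(0 \right)} \left(j{\left(-7 \right)} + v\right) = 7 \sqrt{0} \left(\left(60 - -189 + 3 \left(-7\right)^{2}\right) - 3\right) = 7 \cdot 0 \left(\left(60 + 189 + 3 \cdot 49\right) - 3\right) = 0 \left(\left(60 + 189 + 147\right) - 3\right) = 0 \left(396 - 3\right) = 0 \cdot 393 = 0$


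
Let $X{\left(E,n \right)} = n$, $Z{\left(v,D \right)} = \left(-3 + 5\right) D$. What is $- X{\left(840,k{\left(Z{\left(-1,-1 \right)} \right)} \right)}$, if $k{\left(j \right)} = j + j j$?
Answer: $-2$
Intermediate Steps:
$Z{\left(v,D \right)} = 2 D$
$k{\left(j \right)} = j + j^{2}$
$- X{\left(840,k{\left(Z{\left(-1,-1 \right)} \right)} \right)} = - 2 \left(-1\right) \left(1 + 2 \left(-1\right)\right) = - \left(-2\right) \left(1 - 2\right) = - \left(-2\right) \left(-1\right) = \left(-1\right) 2 = -2$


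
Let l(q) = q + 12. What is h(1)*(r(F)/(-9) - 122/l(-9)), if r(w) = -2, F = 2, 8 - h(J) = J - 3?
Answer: -3640/9 ≈ -404.44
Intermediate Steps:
l(q) = 12 + q
h(J) = 11 - J (h(J) = 8 - (J - 3) = 8 - (-3 + J) = 8 + (3 - J) = 11 - J)
h(1)*(r(F)/(-9) - 122/l(-9)) = (11 - 1*1)*(-2/(-9) - 122/(12 - 9)) = (11 - 1)*(-2*(-⅑) - 122/3) = 10*(2/9 - 122*⅓) = 10*(2/9 - 122/3) = 10*(-364/9) = -3640/9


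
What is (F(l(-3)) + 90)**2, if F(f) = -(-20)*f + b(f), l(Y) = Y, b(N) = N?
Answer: 729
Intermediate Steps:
F(f) = 21*f (F(f) = -(-20)*f + f = 20*f + f = 21*f)
(F(l(-3)) + 90)**2 = (21*(-3) + 90)**2 = (-63 + 90)**2 = 27**2 = 729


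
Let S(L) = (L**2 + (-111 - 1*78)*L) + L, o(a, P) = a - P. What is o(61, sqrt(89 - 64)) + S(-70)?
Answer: 18116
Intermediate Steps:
S(L) = L**2 - 188*L (S(L) = (L**2 + (-111 - 78)*L) + L = (L**2 - 189*L) + L = L**2 - 188*L)
o(61, sqrt(89 - 64)) + S(-70) = (61 - sqrt(89 - 64)) - 70*(-188 - 70) = (61 - sqrt(25)) - 70*(-258) = (61 - 1*5) + 18060 = (61 - 5) + 18060 = 56 + 18060 = 18116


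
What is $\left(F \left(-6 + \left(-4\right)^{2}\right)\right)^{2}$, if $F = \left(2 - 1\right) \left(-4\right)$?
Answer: $1600$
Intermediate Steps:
$F = -4$ ($F = 1 \left(-4\right) = -4$)
$\left(F \left(-6 + \left(-4\right)^{2}\right)\right)^{2} = \left(- 4 \left(-6 + \left(-4\right)^{2}\right)\right)^{2} = \left(- 4 \left(-6 + 16\right)\right)^{2} = \left(\left(-4\right) 10\right)^{2} = \left(-40\right)^{2} = 1600$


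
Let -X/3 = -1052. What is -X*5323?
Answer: -16799388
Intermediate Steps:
X = 3156 (X = -3*(-1052) = 3156)
-X*5323 = -3156*5323 = -1*16799388 = -16799388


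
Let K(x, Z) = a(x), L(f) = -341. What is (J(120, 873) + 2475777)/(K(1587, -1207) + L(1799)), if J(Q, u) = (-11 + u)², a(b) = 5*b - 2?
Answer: 3218821/7592 ≈ 423.98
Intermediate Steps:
a(b) = -2 + 5*b
K(x, Z) = -2 + 5*x
(J(120, 873) + 2475777)/(K(1587, -1207) + L(1799)) = ((-11 + 873)² + 2475777)/((-2 + 5*1587) - 341) = (862² + 2475777)/((-2 + 7935) - 341) = (743044 + 2475777)/(7933 - 341) = 3218821/7592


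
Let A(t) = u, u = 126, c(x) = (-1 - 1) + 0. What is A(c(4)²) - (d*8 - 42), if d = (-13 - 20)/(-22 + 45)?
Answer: 4128/23 ≈ 179.48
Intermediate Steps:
c(x) = -2 (c(x) = -2 + 0 = -2)
A(t) = 126
d = -33/23 ≈ -1.4348
A(c(4)²) - (d*8 - 42) = 126 - (-33/23*8 - 42) = 126 - (-264/23 - 42) = 126 - 1*(-1230/23) = 126 + 1230/23 = 4128/23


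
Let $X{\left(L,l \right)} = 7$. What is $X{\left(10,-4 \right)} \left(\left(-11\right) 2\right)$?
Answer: $-154$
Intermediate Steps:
$X{\left(10,-4 \right)} \left(\left(-11\right) 2\right) = 7 \left(\left(-11\right) 2\right) = 7 \left(-22\right) = -154$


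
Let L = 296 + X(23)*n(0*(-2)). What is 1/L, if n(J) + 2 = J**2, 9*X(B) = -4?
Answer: 9/2672 ≈ 0.0033683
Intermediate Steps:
X(B) = -4/9 (X(B) = (1/9)*(-4) = -4/9)
n(J) = -2 + J**2
L = 2672/9 (L = 296 - 4*(-2 + (0*(-2))**2)/9 = 296 - 4*(-2 + 0**2)/9 = 296 - 4*(-2 + 0)/9 = 296 - 4/9*(-2) = 296 + 8/9 = 2672/9 ≈ 296.89)
1/L = 1/(2672/9) = 9/2672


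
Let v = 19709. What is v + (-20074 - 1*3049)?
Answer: -3414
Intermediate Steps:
v + (-20074 - 1*3049) = 19709 + (-20074 - 1*3049) = 19709 + (-20074 - 3049) = 19709 - 23123 = -3414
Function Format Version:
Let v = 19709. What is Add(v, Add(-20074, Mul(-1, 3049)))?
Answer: -3414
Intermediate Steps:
Add(v, Add(-20074, Mul(-1, 3049))) = Add(19709, Add(-20074, Mul(-1, 3049))) = Add(19709, Add(-20074, -3049)) = Add(19709, -23123) = -3414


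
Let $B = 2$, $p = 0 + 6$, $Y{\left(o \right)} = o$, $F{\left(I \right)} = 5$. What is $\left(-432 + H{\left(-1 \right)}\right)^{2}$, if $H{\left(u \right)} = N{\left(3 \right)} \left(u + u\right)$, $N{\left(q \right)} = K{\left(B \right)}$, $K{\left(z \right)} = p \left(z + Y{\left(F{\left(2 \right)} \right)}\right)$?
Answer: $266256$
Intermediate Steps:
$p = 6$
$K{\left(z \right)} = 30 + 6 z$ ($K{\left(z \right)} = 6 \left(z + 5\right) = 6 \left(5 + z\right) = 30 + 6 z$)
$N{\left(q \right)} = 42$ ($N{\left(q \right)} = 30 + 6 \cdot 2 = 30 + 12 = 42$)
$H{\left(u \right)} = 84 u$ ($H{\left(u \right)} = 42 \left(u + u\right) = 42 \cdot 2 u = 84 u$)
$\left(-432 + H{\left(-1 \right)}\right)^{2} = \left(-432 + 84 \left(-1\right)\right)^{2} = \left(-432 - 84\right)^{2} = \left(-516\right)^{2} = 266256$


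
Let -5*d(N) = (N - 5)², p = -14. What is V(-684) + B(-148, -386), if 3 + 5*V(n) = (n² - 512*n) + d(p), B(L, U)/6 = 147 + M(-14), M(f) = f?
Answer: 4109894/25 ≈ 1.6440e+5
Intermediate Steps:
B(L, U) = 798 (B(L, U) = 6*(147 - 14) = 6*133 = 798)
d(N) = -(-5 + N)²/5 (d(N) = -(N - 5)²/5 = -(-5 + N)²/5)
V(n) = -376/25 - 512*n/5 + n²/5 (V(n) = -⅗ + ((n² - 512*n) - (-5 - 14)²/5)/5 = -⅗ + ((n² - 512*n) - ⅕*(-19)²)/5 = -⅗ + ((n² - 512*n) - ⅕*361)/5 = -⅗ + ((n² - 512*n) - 361/5)/5 = -⅗ + (-361/5 + n² - 512*n)/5 = -⅗ + (-361/25 - 512*n/5 + n²/5) = -376/25 - 512*n/5 + n²/5)
V(-684) + B(-148, -386) = (-376/25 - 512/5*(-684) + (⅕)*(-684)²) + 798 = (-376/25 + 350208/5 + (⅕)*467856) + 798 = (-376/25 + 350208/5 + 467856/5) + 798 = 4089944/25 + 798 = 4109894/25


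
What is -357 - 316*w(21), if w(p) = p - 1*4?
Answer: -5729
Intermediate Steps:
w(p) = -4 + p (w(p) = p - 4 = -4 + p)
-357 - 316*w(21) = -357 - 316*(-4 + 21) = -357 - 316*17 = -357 - 5372 = -5729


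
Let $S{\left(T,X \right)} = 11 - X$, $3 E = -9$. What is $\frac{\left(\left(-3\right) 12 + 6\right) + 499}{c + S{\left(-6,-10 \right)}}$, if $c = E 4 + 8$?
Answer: $\frac{469}{17} \approx 27.588$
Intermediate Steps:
$E = -3$ ($E = \frac{1}{3} \left(-9\right) = -3$)
$c = -4$ ($c = \left(-3\right) 4 + 8 = -12 + 8 = -4$)
$\frac{\left(\left(-3\right) 12 + 6\right) + 499}{c + S{\left(-6,-10 \right)}} = \frac{\left(\left(-3\right) 12 + 6\right) + 499}{-4 + \left(11 - -10\right)} = \frac{\left(-36 + 6\right) + 499}{-4 + \left(11 + 10\right)} = \frac{-30 + 499}{-4 + 21} = \frac{469}{17}$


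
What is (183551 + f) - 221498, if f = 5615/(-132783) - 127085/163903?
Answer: -825878545706303/21763532049 ≈ -37948.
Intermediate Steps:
f = -17795042900/21763532049 (f = 5615*(-1/132783) - 127085*1/163903 = -5615/132783 - 127085/163903 = -17795042900/21763532049 ≈ -0.81765)
(183551 + f) - 221498 = (183551 - 17795042900/21763532049) - 221498 = 3994700276083099/21763532049 - 221498 = -825878545706303/21763532049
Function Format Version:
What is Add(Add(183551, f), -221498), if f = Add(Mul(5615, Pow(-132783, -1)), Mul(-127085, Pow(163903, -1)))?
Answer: Rational(-825878545706303, 21763532049) ≈ -37948.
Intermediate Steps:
f = Rational(-17795042900, 21763532049) (f = Add(Mul(5615, Rational(-1, 132783)), Mul(-127085, Rational(1, 163903))) = Add(Rational(-5615, 132783), Rational(-127085, 163903)) = Rational(-17795042900, 21763532049) ≈ -0.81765)
Add(Add(183551, f), -221498) = Add(Add(183551, Rational(-17795042900, 21763532049)), -221498) = Add(Rational(3994700276083099, 21763532049), -221498) = Rational(-825878545706303, 21763532049)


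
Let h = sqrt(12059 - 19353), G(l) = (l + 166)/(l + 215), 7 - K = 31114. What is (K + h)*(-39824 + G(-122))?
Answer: 38402503972/31 - 3703588*I*sqrt(7294)/93 ≈ 1.2388e+9 - 3.4011e+6*I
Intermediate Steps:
K = -31107 (K = 7 - 1*31114 = 7 - 31114 = -31107)
G(l) = (166 + l)/(215 + l)
h = I*sqrt(7294) (h = sqrt(-7294) = I*sqrt(7294) ≈ 85.405*I)
(K + h)*(-39824 + G(-122)) = (-31107 + I*sqrt(7294))*(-39824 + (166 - 122)/(215 - 122)) = (-31107 + I*sqrt(7294))*(-39824 + 44/93) = (-31107 + I*sqrt(7294))*(-3703588/93) = 38402503972/31 - 3703588*I*sqrt(7294)/93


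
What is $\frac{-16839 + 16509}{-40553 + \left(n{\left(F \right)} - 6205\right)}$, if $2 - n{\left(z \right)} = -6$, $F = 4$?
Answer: $\frac{3}{425} \approx 0.0070588$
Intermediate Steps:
$n{\left(z \right)} = 8$ ($n{\left(z \right)} = 2 - -6 = 2 + 6 = 8$)
$\frac{-16839 + 16509}{-40553 + \left(n{\left(F \right)} - 6205\right)} = \frac{-16839 + 16509}{-40553 + \left(8 - 6205\right)} = - \frac{330}{-40553 + \left(8 - 6205\right)} = - \frac{330}{-40553 - 6197} = - \frac{330}{-46750} = \left(-330\right) \left(- \frac{1}{46750}\right) = \frac{3}{425}$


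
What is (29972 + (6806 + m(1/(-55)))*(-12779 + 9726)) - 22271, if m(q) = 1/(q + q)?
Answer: -41374119/2 ≈ -2.0687e+7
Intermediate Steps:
m(q) = 1/(2*q)
(29972 + (6806 + m(1/(-55)))*(-12779 + 9726)) - 22271 = (29972 + (6806 + 1/(2*(1/(-55))))*(-12779 + 9726)) - 22271 = (29972 + (6806 + 1/(2*(-1/55)))*(-3053)) - 22271 = (29972 + (6806 + (½)*(-55))*(-3053)) - 22271 = (29972 + (6806 - 55/2)*(-3053)) - 22271 = (29972 + (13557/2)*(-3053)) - 22271 = (29972 - 41389521/2) - 22271 = -41329577/2 - 22271 = -41374119/2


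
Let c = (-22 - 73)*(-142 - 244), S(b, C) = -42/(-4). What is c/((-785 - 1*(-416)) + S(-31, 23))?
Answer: -73340/717 ≈ -102.29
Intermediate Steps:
S(b, C) = 21/2 (S(b, C) = -42*(-¼) = 21/2)
c = 36670 (c = -95*(-386) = 36670)
c/((-785 - 1*(-416)) + S(-31, 23)) = 36670/((-785 - 1*(-416)) + 21/2) = 36670/((-785 + 416) + 21/2) = 36670/(-369 + 21/2) = 36670/(-717/2) = 36670*(-2/717) = -73340/717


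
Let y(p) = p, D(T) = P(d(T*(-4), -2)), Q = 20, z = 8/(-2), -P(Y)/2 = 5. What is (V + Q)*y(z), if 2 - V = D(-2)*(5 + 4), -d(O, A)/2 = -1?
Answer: -448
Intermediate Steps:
d(O, A) = 2 (d(O, A) = -2*(-1) = 2)
P(Y) = -10 (P(Y) = -2*5 = -10)
z = -4 (z = 8*(-½) = -4)
D(T) = -10
V = 92 (V = 2 - (-10)*(5 + 4) = 2 - (-10)*9 = 2 - 1*(-90) = 2 + 90 = 92)
(V + Q)*y(z) = (92 + 20)*(-4) = 112*(-4) = -448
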